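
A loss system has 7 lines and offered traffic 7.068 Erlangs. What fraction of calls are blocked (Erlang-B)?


B(c,a) = (a^c/c!) / Σ_{k=0}^{c} a^k/k!
a^7/7! = 174.841792
Σ terms (k=0..7): 1.00000 + 7.06800 + 24.97831 + 58.84890 + 103.98601 + 146.99463 + 173.15967 + 174.84179 = 690.877315
B = 174.841792/690.877315 = 0.253072

Final: 0.253072


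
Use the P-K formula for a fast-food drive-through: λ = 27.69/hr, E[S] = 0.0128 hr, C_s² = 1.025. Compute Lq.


ρ = λ·E[S] = 27.69·0.0128 = 0.3544
Lq = ρ²(1+C_s²)/(2(1−ρ)) = 0.1256·(1+1.025)/(2·0.6456)
= 0.1256·2.0250/1.2911 = 0.19702

Final: 0.19702


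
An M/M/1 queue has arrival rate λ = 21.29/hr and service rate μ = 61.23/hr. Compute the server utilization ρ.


ρ = λ/μ = 21.29/61.23 = 0.3477

Final: 0.3477


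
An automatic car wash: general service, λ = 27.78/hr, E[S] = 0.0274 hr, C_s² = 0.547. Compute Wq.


ρ = λ·E[S] = 27.78·0.0274 = 0.7612
E[S²] = E[S]²(1+C_s²) = 0.0274²·(1+0.547) = 0.001161
Wq = λ·E[S²]/(2(1−ρ)) = 27.78·0.001161/(2·0.2388) = 0.06755 hr

Final: 0.06755 hr


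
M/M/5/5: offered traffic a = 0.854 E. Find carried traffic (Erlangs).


B(5,0.854) = 0.001612 (Erlang-B)
Carried load = a(1 − B) = 0.854·(1 − 0.001612) = 0.854·0.998388 = 0.8526 E

Final: 0.8526 Erlangs


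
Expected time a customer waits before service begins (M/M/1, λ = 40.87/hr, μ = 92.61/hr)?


ρ = 40.87/92.61 = 0.4413
Wq = ρ/(μ−λ) = 0.4413/(92.61 − 40.87) = 0.4413/51.74 = 0.008529 hr

Final: 0.008529 hr


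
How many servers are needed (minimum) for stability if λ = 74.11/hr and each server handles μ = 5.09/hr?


Stability requires cμ > λ ⇔ c > λ/μ.
λ/μ = 74.11/5.09 = 14.5599
Minimum integer c = ⌊14.5599⌋ + 1 = 15
Check: 15·5.09 = 76.35 > 74.11, while 14·5.09 = 71.26 ≤ 74.11

Final: 15 servers


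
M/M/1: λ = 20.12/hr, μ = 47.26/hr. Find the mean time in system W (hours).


W = 1/(μ−λ) = 1/(47.26 − 20.12) = 1/27.14 = 0.03685 hr

Final: 0.03685 hr


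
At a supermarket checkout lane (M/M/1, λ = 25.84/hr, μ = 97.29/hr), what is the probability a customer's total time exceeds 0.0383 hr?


W ~ Exponential(μ−λ) for M/M/1.
μ − λ = 97.29 − 25.84 = 71.4500
P(W > t) = e^{−(μ−λ)t} = e^{−2.7365} = 0.064794

Final: 0.064794


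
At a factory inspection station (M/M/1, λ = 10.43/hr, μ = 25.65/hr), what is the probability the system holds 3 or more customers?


ρ = 10.43/25.65 = 0.4066
P(N ≥ n) = ρ^n = 0.4066^3 = 0.067234

Final: 0.067234


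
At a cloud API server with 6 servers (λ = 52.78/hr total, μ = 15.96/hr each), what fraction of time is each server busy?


ρ = λ/(cμ) = 52.78/(6·15.96) = 52.78/95.76 = 0.5512

Final: 0.5512


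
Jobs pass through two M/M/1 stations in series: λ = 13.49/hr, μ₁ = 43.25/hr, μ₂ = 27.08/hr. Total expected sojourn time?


Each node sees arrival rate λ = 13.49/hr (tandem ⇒ throughput preserved).
W₁ = 1/(μ₁−λ) = 1/(43.25−13.49) = 0.03360 hr
W₂ = 1/(μ₂−λ) = 1/(27.08−13.49) = 0.07358 hr
W_total = W₁ + W₂ = 0.03360 + 0.07358 = 0.10719 hr

Final: 0.10719 hr


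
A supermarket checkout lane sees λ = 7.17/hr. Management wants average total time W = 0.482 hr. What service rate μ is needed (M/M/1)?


W = 1/(μ−λ) ⇒ μ − λ = 1/W = 1/0.482 = 2.0747
μ = λ + 1/W = 7.17 + 2.0747 = 9.2447 per hr

Final: 9.2447 /hr


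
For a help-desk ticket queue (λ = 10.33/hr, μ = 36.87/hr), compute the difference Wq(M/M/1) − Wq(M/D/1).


ρ = 10.33/36.87 = 0.2802
Wq(M/M/1) = ρ/(μ−λ) = 0.2802/26.54 = 0.01056 hr
Wq(M/D/1) = ρ/(2(μ−λ)) = 0.005278 hr
Savings = 0.01056 − 0.005278 = 0.005278 hr

Final: 0.005278 hr


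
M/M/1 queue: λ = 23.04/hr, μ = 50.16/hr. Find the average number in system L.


ρ = λ/μ = 23.04/50.16 = 0.4593
L = ρ/(1−ρ) = 0.4593/(1 − 0.4593) = 0.4593/0.5407 = 0.8496

Final: 0.8496


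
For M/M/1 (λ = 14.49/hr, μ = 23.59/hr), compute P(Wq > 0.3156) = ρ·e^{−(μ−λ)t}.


ρ = 14.49/23.59 = 0.6142
P(Wq > t) = ρ·e^{−(μ−λ)t} = 0.6142·e^{−2.8720}
= 0.6142·0.056588 = 0.034759

Final: 0.034759


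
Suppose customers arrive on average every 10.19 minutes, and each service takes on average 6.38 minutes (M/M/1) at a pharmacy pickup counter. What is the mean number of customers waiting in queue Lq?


λ = 60/10.19 = 5.8881 /hr
μ = 60/6.38 = 9.4044 /hr
ρ = λ/μ = 5.8881/9.4044 = 0.6261
Lq = ρ²/(1−ρ) = 0.3920/0.3739 = 1.0484

Final: 1.0484


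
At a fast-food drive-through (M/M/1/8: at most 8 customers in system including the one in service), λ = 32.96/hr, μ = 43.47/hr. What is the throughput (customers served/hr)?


ρ = 0.7582; P_K = (1−ρ)ρ^8/(1−ρ^9) = 0.028797
λ_eff = λ(1 − P_K) = 32.96·(1 − 0.028797) = 32.96·0.971203 = 32.0109 /hr

Final: 32.0109 /hr


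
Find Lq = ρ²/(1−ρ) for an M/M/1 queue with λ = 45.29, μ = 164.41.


ρ = 45.29/164.41 = 0.2755
Lq = ρ²/(1−ρ) = 0.07588/0.7245 = 0.1047

Final: 0.1047


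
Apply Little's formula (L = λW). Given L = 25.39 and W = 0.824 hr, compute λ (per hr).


λ = L/W = 25.39/0.824 = 30.8131 /hr

Final: 30.8131 /hr


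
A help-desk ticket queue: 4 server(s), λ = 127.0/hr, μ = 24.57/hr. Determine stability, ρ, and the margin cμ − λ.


Total capacity cμ = 4·24.57 = 98.28/hr
ρ = λ/(cμ) = 127.0/98.28 = 1.2922
Stable ⇔ ρ < 1: NO
Spare capacity = cμ − λ = 98.28 − 127.0 = -28.72/hr

Final: ρ = 1.2922; unstable; margin = -28.72/hr


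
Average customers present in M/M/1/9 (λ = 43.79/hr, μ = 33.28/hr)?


ρ = 43.79/33.28 = 1.3158
L = ρ[1 − (K+1)ρ^K + Kρ^(K+1)] / [(1−ρ)(1−ρ^(K+1))]
Numerator: 1.3158·(1 − 10·11.822917 + 9·15.556657) = 29.975019
Denominator: (-0.3158)·(-14.556657) = 4.597069
L = 29.975019/4.597069 = 6.5205

Final: 6.5205


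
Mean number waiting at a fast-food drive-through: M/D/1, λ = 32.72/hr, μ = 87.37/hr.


ρ = 32.72/87.37 = 0.3745
M/D/1: Lq = ρ²/(2(1−ρ)) = 0.1402/(2·0.6255) = 0.11211

Final: 0.11211


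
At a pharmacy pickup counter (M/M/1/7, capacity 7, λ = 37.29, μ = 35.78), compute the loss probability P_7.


ρ = λ/μ = 37.29/35.78 = 1.0422
P_K = (1−ρ)ρ^K/(1−ρ^(K+1)) = (-0.04220·1.335563)/(1 − 1.391927)
= -0.056364/-0.391927 = 0.143812

Final: 0.143812


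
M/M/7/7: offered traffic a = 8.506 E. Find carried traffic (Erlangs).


B(7,8.506) = 0.335954 (Erlang-B)
Carried load = a(1 − B) = 8.506·(1 − 0.335954) = 8.506·0.664046 = 5.6484 E

Final: 5.6484 Erlangs


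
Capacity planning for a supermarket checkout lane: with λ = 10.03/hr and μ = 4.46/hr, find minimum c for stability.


Stability requires cμ > λ ⇔ c > λ/μ.
λ/μ = 10.03/4.46 = 2.2489
Minimum integer c = ⌊2.2489⌋ + 1 = 3
Check: 3·4.46 = 13.38 > 10.03, while 2·4.46 = 8.92 ≤ 10.03

Final: 3 servers


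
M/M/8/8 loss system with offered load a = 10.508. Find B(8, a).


B(c,a) = (a^c/c!) / Σ_{k=0}^{c} a^k/k!
a^8/8! = 3686.718595
Σ terms (k=0..8): 1.00000 + 10.50800 + 55.20903 + 193.37884 + 508.00620 + 1067.62583 + 1869.76871 + 2806.78995 + 3686.71860 = 10199.005160
B = 3686.718595/10199.005160 = 0.361478

Final: 0.361478


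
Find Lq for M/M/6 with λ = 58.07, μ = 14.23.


a = λ/μ = 4.0808; ρ = a/6 = 0.6801
P₀ = 0.015204
Lq = P₀·a^c·ρ / (c!·(1−ρ)²) = 0.015204·4618.29378·0.6801/(720·0.10231)
= 0.64829

Final: 0.64829


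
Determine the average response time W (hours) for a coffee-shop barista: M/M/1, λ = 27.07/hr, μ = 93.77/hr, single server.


W = 1/(μ−λ) = 1/(93.77 − 27.07) = 1/66.70 = 0.01499 hr

Final: 0.01499 hr


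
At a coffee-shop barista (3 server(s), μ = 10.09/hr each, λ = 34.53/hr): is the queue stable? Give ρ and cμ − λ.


Total capacity cμ = 3·10.09 = 30.27/hr
ρ = λ/(cμ) = 34.53/30.27 = 1.1407
Stable ⇔ ρ < 1: NO
Spare capacity = cμ − λ = 30.27 − 34.53 = -4.26/hr

Final: ρ = 1.1407; unstable; margin = -4.26/hr


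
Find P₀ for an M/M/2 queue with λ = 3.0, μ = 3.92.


a = λ/μ = 3.0/3.92 = 0.7653; ρ = a/c = 0.3827
Σ_{k=0}^{1} a^k/k! (terms k=0..1) = 1.00000 + 0.76531 = 1.76531
Tail: a^2/(2!(1−ρ)) = 0.58569/(2·0.6173) = 0.47436
P₀ = 1/(1.76531 + 0.47436) = 1/2.23967 = 0.446494

Final: 0.446494


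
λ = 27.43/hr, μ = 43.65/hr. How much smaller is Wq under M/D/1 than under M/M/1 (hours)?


ρ = 27.43/43.65 = 0.6284
Wq(M/M/1) = ρ/(μ−λ) = 0.6284/16.22 = 0.03874 hr
Wq(M/D/1) = ρ/(2(μ−λ)) = 0.01937 hr
Savings = 0.03874 − 0.01937 = 0.01937 hr

Final: 0.01937 hr


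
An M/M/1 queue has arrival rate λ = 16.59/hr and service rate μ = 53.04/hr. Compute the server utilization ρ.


ρ = λ/μ = 16.59/53.04 = 0.3128

Final: 0.3128


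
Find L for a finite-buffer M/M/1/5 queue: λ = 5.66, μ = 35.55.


ρ = 5.66/35.55 = 0.1592
L = ρ[1 − (K+1)ρ^K + Kρ^(K+1)] / [(1−ρ)(1−ρ^(K+1))]
Numerator: 0.1592·(1 − 6·0.0001023 + 5·0.00001629) = 0.159128
Denominator: (0.8408)·(0.999984) = 0.840774
L = 0.159128/0.840774 = 0.1893

Final: 0.1893


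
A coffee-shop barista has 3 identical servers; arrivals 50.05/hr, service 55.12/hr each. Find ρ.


ρ = λ/(cμ) = 50.05/(3·55.12) = 50.05/165.36 = 0.3027

Final: 0.3027


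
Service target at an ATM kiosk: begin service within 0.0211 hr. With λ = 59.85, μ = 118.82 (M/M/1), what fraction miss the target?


ρ = 59.85/118.82 = 0.5037
P(Wq > t) = ρ·e^{−(μ−λ)t} = 0.5037·e^{−1.2443}
= 0.5037·0.288152 = 0.145143

Final: 0.145143


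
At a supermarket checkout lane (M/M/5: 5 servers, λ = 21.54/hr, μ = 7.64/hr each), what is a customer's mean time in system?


a = 2.8194; ρ = 0.5639; P₀ = 0.056930
Lq = P₀·a^c·ρ/(c!(1−ρ)²) = 0.25054
Wq = Lq/λ = 0.25054/21.54 = 0.01163 hr
W = Wq + 1/μ = 0.01163 + 0.13089 = 0.14252 hr

Final: 0.14252 hr


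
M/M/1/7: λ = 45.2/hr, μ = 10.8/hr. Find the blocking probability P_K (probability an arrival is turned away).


ρ = λ/μ = 45.2/10.8 = 4.1852
P_K = (1−ρ)ρ^K/(1−ρ^(K+1)) = (-3.1852·22490.688744)/(1 − 94127.697338)
= -71637.008593/-94126.697338 = 0.761070

Final: 0.761070


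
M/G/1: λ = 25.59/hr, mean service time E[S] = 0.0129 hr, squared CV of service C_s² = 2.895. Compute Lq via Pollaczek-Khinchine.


ρ = λ·E[S] = 25.59·0.0129 = 0.3301
Lq = ρ²(1+C_s²)/(2(1−ρ)) = 0.1090·(1+2.895)/(2·0.6699)
= 0.1090·3.8950/1.3398 = 0.31681

Final: 0.31681


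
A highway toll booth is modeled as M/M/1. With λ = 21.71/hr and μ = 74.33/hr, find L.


ρ = λ/μ = 21.71/74.33 = 0.2921
L = ρ/(1−ρ) = 0.2921/(1 − 0.2921) = 0.2921/0.7079 = 0.4126

Final: 0.4126


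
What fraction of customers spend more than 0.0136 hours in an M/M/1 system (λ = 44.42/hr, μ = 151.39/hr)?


W ~ Exponential(μ−λ) for M/M/1.
μ − λ = 151.39 − 44.42 = 106.9700
P(W > t) = e^{−(μ−λ)t} = e^{−1.4548} = 0.233449

Final: 0.233449


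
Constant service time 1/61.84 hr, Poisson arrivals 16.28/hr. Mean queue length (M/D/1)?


ρ = 16.28/61.84 = 0.2633
M/D/1: Lq = ρ²/(2(1−ρ)) = 0.06931/(2·0.7367) = 0.04704

Final: 0.04704


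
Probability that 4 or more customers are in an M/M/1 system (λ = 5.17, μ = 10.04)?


ρ = 5.17/10.04 = 0.5149
P(N ≥ n) = ρ^n = 0.5149^4 = 0.070312

Final: 0.070312


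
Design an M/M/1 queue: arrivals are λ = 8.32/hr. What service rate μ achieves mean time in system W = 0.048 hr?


W = 1/(μ−λ) ⇒ μ − λ = 1/W = 1/0.048 = 20.8333
μ = λ + 1/W = 8.32 + 20.8333 = 29.1533 per hr

Final: 29.1533 /hr


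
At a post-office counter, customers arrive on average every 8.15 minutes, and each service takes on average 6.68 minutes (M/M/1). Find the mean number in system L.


λ = 60/8.15 = 7.3620 /hr
μ = 60/6.68 = 8.9820 /hr
ρ = λ/μ = 7.3620/8.9820 = 0.8196
L = ρ/(1−ρ) = 0.8196/0.1804 = 4.5442

Final: 4.5442


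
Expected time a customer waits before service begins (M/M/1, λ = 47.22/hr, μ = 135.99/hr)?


ρ = 47.22/135.99 = 0.3472
Wq = ρ/(μ−λ) = 0.3472/(135.99 − 47.22) = 0.3472/88.77 = 0.003912 hr

Final: 0.003912 hr


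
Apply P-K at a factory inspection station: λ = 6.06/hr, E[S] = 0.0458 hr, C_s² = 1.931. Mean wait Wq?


ρ = λ·E[S] = 6.06·0.0458 = 0.2775
E[S²] = E[S]²(1+C_s²) = 0.0458²·(1+1.931) = 0.006148
Wq = λ·E[S²]/(2(1−ρ)) = 6.06·0.006148/(2·0.7225) = 0.02579 hr

Final: 0.02579 hr


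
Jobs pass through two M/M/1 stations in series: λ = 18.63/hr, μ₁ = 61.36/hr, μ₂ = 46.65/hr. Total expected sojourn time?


Each node sees arrival rate λ = 18.63/hr (tandem ⇒ throughput preserved).
W₁ = 1/(μ₁−λ) = 1/(61.36−18.63) = 0.02340 hr
W₂ = 1/(μ₂−λ) = 1/(46.65−18.63) = 0.03569 hr
W_total = W₁ + W₂ = 0.02340 + 0.03569 = 0.05909 hr

Final: 0.05909 hr


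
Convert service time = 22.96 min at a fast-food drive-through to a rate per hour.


μ = 1/(service time) in consistent units.
1 hour = 60 min, so μ = 60/22.96 = 2.6132 per hour

Final: 2.6132 /hr


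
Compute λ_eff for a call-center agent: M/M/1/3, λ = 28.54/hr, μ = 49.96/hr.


ρ = 0.5713; P_K = (1−ρ)ρ^3/(1−ρ^4) = 0.089453
λ_eff = λ(1 − P_K) = 28.54·(1 − 0.089453) = 28.54·0.910547 = 25.9870 /hr

Final: 25.9870 /hr


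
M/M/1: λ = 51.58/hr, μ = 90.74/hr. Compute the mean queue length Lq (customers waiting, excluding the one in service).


ρ = 51.58/90.74 = 0.5684
Lq = ρ²/(1−ρ) = 0.3231/0.4316 = 0.7487

Final: 0.7487


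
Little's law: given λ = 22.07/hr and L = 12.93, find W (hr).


W = L/λ = 12.93/22.07 = 0.5859 hr

Final: 0.5859 hr


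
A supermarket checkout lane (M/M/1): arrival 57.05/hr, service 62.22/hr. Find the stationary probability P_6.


ρ = 57.05/62.22 = 0.9169
P_n = (1−ρ)·ρ^n = (1 − 0.9169)·0.9169^6 = 0.08309·0.594229 = 0.049376

Final: 0.049376


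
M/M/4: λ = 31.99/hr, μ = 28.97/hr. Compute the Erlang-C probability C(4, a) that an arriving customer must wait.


a = λ/μ = 1.1042; ρ = a/4 = 0.2761
P₀ = 0.330697 (from M/M/c formula)
C(c,a) = [a^c/(c!(1−ρ))]·P₀ = [1.48684/(24·0.7239)]·0.330697
= 0.08558·0.330697 = 0.028300

Final: 0.028300


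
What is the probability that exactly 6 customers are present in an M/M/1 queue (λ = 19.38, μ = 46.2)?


ρ = 19.38/46.2 = 0.4195
P_n = (1−ρ)·ρ^n = (1 − 0.4195)·0.4195^6 = 0.5805·0.005448 = 0.003163

Final: 0.003163


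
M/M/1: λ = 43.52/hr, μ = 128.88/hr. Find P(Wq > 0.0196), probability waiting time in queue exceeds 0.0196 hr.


ρ = 43.52/128.88 = 0.3377
P(Wq > t) = ρ·e^{−(μ−λ)t} = 0.3377·e^{−1.6731}
= 0.3377·0.187673 = 0.063373

Final: 0.063373


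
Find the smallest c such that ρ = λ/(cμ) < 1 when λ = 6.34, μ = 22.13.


Stability requires cμ > λ ⇔ c > λ/μ.
λ/μ = 6.34/22.13 = 0.2865
Minimum integer c = ⌊0.2865⌋ + 1 = 1
Check: 1·22.13 = 22.13 > 6.34, while 0·22.13 = 0.00 ≤ 6.34

Final: 1 servers


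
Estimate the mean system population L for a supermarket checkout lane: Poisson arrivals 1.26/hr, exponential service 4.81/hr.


ρ = λ/μ = 1.26/4.81 = 0.2620
L = ρ/(1−ρ) = 0.2620/(1 − 0.2620) = 0.2620/0.7380 = 0.3549

Final: 0.3549


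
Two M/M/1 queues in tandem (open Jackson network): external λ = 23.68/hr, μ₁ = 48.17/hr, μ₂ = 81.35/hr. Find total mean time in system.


Each node sees arrival rate λ = 23.68/hr (tandem ⇒ throughput preserved).
W₁ = 1/(μ₁−λ) = 1/(48.17−23.68) = 0.04083 hr
W₂ = 1/(μ₂−λ) = 1/(81.35−23.68) = 0.01734 hr
W_total = W₁ + W₂ = 0.04083 + 0.01734 = 0.05817 hr

Final: 0.05817 hr


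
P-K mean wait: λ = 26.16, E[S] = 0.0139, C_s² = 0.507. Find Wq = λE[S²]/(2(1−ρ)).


ρ = λ·E[S] = 26.16·0.0139 = 0.3636
E[S²] = E[S]²(1+C_s²) = 0.0139²·(1+0.507) = 0.0002912
Wq = λ·E[S²]/(2(1−ρ)) = 26.16·0.0002912/(2·0.6364) = 0.005985 hr

Final: 0.005985 hr


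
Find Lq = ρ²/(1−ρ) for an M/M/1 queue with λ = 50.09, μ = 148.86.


ρ = 50.09/148.86 = 0.3365
Lq = ρ²/(1−ρ) = 0.1132/0.6635 = 0.1706

Final: 0.1706


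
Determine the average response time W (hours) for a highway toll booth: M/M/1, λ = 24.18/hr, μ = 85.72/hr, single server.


W = 1/(μ−λ) = 1/(85.72 − 24.18) = 1/61.54 = 0.01625 hr

Final: 0.01625 hr


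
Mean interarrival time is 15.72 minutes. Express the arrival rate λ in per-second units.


λ = 1/(interarrival time) in consistent units.
1 second = 0.0166667 min, so λ = 0.0166667/15.72 = 0.001060 per second

Final: 0.001060 /sec


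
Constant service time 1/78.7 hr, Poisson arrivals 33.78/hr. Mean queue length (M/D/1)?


ρ = 33.78/78.7 = 0.4292
M/D/1: Lq = ρ²/(2(1−ρ)) = 0.1842/(2·0.5708) = 0.16139

Final: 0.16139


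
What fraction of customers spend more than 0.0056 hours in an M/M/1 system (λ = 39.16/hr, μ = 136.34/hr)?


W ~ Exponential(μ−λ) for M/M/1.
μ − λ = 136.34 − 39.16 = 97.1800
P(W > t) = e^{−(μ−λ)t} = e^{−0.5442} = 0.580301

Final: 0.580301


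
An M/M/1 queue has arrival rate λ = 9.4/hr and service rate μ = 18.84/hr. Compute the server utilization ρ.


ρ = λ/μ = 9.4/18.84 = 0.4989

Final: 0.4989


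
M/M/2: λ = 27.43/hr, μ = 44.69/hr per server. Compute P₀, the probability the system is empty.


a = λ/μ = 27.43/44.69 = 0.6138; ρ = a/c = 0.3069
Σ_{k=0}^{1} a^k/k! (terms k=0..1) = 1.00000 + 0.61378 = 1.61378
Tail: a^2/(2!(1−ρ)) = 0.37673/(2·0.6931) = 0.27177
P₀ = 1/(1.61378 + 0.27177) = 1/1.88555 = 0.530348

Final: 0.530348


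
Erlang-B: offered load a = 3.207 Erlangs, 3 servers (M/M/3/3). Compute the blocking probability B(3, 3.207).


B(c,a) = (a^c/c!) / Σ_{k=0}^{c} a^k/k!
a^3/3! = 5.497252
Σ terms (k=0..3): 1.00000 + 3.20700 + 5.14242 + 5.49725 = 14.846676
B = 5.497252/14.846676 = 0.370268

Final: 0.370268


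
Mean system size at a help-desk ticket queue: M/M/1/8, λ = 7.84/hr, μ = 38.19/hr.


ρ = 7.84/38.19 = 0.2053
L = ρ[1 − (K+1)ρ^K + Kρ^(K+1)] / [(1−ρ)(1−ρ^(K+1))]
Numerator: 0.2053·(1 − 9·0.000003155 + 8·0.0000006476) = 0.205285
Denominator: (0.7947)·(0.999999) = 0.794710
L = 0.205285/0.794710 = 0.2583

Final: 0.2583


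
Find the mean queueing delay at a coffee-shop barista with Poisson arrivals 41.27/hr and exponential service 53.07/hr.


ρ = 41.27/53.07 = 0.7777
Wq = ρ/(μ−λ) = 0.7777/(53.07 − 41.27) = 0.7777/11.80 = 0.06590 hr

Final: 0.06590 hr


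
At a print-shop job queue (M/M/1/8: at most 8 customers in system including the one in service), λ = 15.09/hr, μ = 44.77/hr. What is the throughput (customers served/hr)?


ρ = 0.3371; P_K = (1−ρ)ρ^8/(1−ρ^9) = 0.0001104
λ_eff = λ(1 − P_K) = 15.09·(1 − 0.0001104) = 15.09·0.999890 = 15.0883 /hr

Final: 15.0883 /hr


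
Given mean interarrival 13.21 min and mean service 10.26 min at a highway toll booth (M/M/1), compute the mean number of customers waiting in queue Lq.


λ = 60/13.21 = 4.5420 /hr
μ = 60/10.26 = 5.8480 /hr
ρ = λ/μ = 4.5420/5.8480 = 0.7767
Lq = ρ²/(1−ρ) = 0.6032/0.2233 = 2.7013

Final: 2.7013


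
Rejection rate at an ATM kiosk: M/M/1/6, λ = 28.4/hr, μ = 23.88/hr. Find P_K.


ρ = λ/μ = 28.4/23.88 = 1.1893
P_K = (1−ρ)ρ^K/(1−ρ^(K+1)) = (-0.1893·2.829464)/(1 − 3.365024)
= -0.535560/-2.365024 = 0.226450

Final: 0.226450


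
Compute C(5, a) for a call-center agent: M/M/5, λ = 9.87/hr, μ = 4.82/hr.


a = λ/μ = 2.0477; ρ = a/5 = 0.4095
P₀ = 0.127941 (from M/M/c formula)
C(c,a) = [a^c/(c!(1−ρ))]·P₀ = [36.00399/(120·0.5905)]·0.127941
= 0.50814·0.127941 = 0.065012

Final: 0.065012


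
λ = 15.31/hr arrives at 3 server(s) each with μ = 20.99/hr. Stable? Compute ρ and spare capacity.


Total capacity cμ = 3·20.99 = 62.97/hr
ρ = λ/(cμ) = 15.31/62.97 = 0.2431
Stable ⇔ ρ < 1: YES
Spare capacity = cμ − λ = 62.97 − 15.31 = 47.66/hr

Final: ρ = 0.2431; stable; margin = 47.66/hr


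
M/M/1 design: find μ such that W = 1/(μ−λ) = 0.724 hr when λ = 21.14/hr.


W = 1/(μ−λ) ⇒ μ − λ = 1/W = 1/0.724 = 1.3812
μ = λ + 1/W = 21.14 + 1.3812 = 22.5212 per hr

Final: 22.5212 /hr


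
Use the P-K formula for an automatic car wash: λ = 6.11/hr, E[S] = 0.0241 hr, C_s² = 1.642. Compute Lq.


ρ = λ·E[S] = 6.11·0.0241 = 0.1473
Lq = ρ²(1+C_s²)/(2(1−ρ)) = 0.02168·(1+1.642)/(2·0.8527)
= 0.02168·2.6420/1.7055 = 0.03359

Final: 0.03359


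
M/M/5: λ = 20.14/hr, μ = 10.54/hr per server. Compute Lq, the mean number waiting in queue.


a = λ/μ = 1.9108; ρ = a/5 = 0.3822
P₀ = 0.147096
Lq = P₀·a^c·ρ / (c!·(1−ρ)²) = 0.147096·25.47383·0.3822/(120·0.38172)
= 0.03126

Final: 0.03126


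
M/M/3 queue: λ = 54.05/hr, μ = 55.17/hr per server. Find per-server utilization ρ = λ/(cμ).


ρ = λ/(cμ) = 54.05/(3·55.17) = 54.05/165.51 = 0.3266

Final: 0.3266


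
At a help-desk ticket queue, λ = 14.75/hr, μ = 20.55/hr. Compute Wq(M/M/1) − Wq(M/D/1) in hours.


ρ = 14.75/20.55 = 0.7178
Wq(M/M/1) = ρ/(μ−λ) = 0.7178/5.80 = 0.12375 hr
Wq(M/D/1) = ρ/(2(μ−λ)) = 0.06188 hr
Savings = 0.12375 − 0.06188 = 0.06188 hr

Final: 0.06188 hr


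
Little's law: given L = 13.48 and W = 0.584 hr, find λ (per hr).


λ = L/W = 13.48/0.584 = 23.0822 /hr

Final: 23.0822 /hr


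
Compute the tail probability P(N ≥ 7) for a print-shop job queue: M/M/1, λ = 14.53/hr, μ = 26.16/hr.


ρ = 14.53/26.16 = 0.5554
P(N ≥ n) = ρ^n = 0.5554^7 = 0.016308

Final: 0.016308


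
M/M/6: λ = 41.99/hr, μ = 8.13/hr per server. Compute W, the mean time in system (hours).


a = 5.1648; ρ = 0.8608; P₀ = 0.003423
Lq = P₀·a^c·ρ/(c!(1−ρ)²) = 4.00924
Wq = Lq/λ = 4.00924/41.99 = 0.09548 hr
W = Wq + 1/μ = 0.09548 + 0.12300 = 0.21848 hr

Final: 0.21848 hr


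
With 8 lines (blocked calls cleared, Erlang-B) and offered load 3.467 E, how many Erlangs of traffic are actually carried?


B(8,3.467) = 0.016311 (Erlang-B)
Carried load = a(1 − B) = 3.467·(1 − 0.016311) = 3.467·0.983689 = 3.4104 E

Final: 3.4104 Erlangs


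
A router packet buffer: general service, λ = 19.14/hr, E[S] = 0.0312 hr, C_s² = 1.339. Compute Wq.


ρ = λ·E[S] = 19.14·0.0312 = 0.5972
E[S²] = E[S]²(1+C_s²) = 0.0312²·(1+1.339) = 0.002277
Wq = λ·E[S²]/(2(1−ρ)) = 19.14·0.002277/(2·0.4028) = 0.05409 hr

Final: 0.05409 hr


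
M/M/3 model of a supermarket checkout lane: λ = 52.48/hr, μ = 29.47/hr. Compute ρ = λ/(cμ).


ρ = λ/(cμ) = 52.48/(3·29.47) = 52.48/88.41 = 0.5936

Final: 0.5936


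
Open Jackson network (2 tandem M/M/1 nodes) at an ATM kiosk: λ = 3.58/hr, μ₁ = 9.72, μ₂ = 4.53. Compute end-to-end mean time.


Each node sees arrival rate λ = 3.58/hr (tandem ⇒ throughput preserved).
W₁ = 1/(μ₁−λ) = 1/(9.72−3.58) = 0.16287 hr
W₂ = 1/(μ₂−λ) = 1/(4.53−3.58) = 1.05263 hr
W_total = W₁ + W₂ = 0.16287 + 1.05263 = 1.21550 hr

Final: 1.21550 hr


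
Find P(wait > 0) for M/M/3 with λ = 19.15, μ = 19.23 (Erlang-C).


a = λ/μ = 0.9958; ρ = a/3 = 0.3319
P₀ = 0.365221 (from M/M/c formula)
C(c,a) = [a^c/(c!(1−ρ))]·P₀ = [0.98757/(6·0.6681)]·0.365221
= 0.24638·0.365221 = 0.089983

Final: 0.089983


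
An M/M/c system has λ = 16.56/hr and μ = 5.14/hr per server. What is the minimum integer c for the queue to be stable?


Stability requires cμ > λ ⇔ c > λ/μ.
λ/μ = 16.56/5.14 = 3.2218
Minimum integer c = ⌊3.2218⌋ + 1 = 4
Check: 4·5.14 = 20.56 > 16.56, while 3·5.14 = 15.42 ≤ 16.56

Final: 4 servers


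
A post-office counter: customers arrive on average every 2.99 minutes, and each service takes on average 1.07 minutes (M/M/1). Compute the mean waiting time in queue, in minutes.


λ = 60/2.99 = 20.0669 /hr
μ = 60/1.07 = 56.0748 /hr
ρ = λ/μ = 20.0669/56.0748 = 0.3579
Wq = ρ/(μ−λ) = 0.3579/(56.0748−20.0669) = 0.009938 hr
In minutes: 0.009938·60 = 0.5963 min

Final: 0.5963 min


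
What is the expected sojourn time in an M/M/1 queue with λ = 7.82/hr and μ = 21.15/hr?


W = 1/(μ−λ) = 1/(21.15 − 7.82) = 1/13.33 = 0.07502 hr

Final: 0.07502 hr


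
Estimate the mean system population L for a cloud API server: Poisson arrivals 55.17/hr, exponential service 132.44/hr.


ρ = λ/μ = 55.17/132.44 = 0.4166
L = ρ/(1−ρ) = 0.4166/(1 − 0.4166) = 0.4166/0.5834 = 0.7140

Final: 0.7140


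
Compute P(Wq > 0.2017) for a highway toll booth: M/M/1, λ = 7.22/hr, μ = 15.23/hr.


ρ = 7.22/15.23 = 0.4741
P(Wq > t) = ρ·e^{−(μ−λ)t} = 0.4741·e^{−1.6156}
= 0.4741·0.198768 = 0.094229

Final: 0.094229


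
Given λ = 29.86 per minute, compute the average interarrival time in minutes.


Mean interarrival time = 1/λ = 1/29.86 minute = 0.03349 minute
In minutes: 0.03349 × 1 = 0.03349 min

Final: 0.03349 min


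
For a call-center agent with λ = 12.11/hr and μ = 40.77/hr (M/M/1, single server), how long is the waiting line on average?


ρ = 12.11/40.77 = 0.2970
Lq = ρ²/(1−ρ) = 0.08823/0.7030 = 0.1255

Final: 0.1255


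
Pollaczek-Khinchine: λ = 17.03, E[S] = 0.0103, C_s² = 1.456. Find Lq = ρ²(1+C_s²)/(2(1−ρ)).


ρ = λ·E[S] = 17.03·0.0103 = 0.1754
Lq = ρ²(1+C_s²)/(2(1−ρ)) = 0.03077·(1+1.456)/(2·0.8246)
= 0.03077·2.4560/1.6492 = 0.04582

Final: 0.04582


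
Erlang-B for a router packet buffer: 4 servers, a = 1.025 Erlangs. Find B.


B(c,a) = (a^c/c!) / Σ_{k=0}^{c} a^k/k!
a^4/4! = 0.045992
Σ terms (k=0..4): 1.00000 + 1.02500 + 0.52531 + 0.17948 + 0.04599 = 2.775786
B = 0.045992/2.775786 = 0.016569

Final: 0.016569


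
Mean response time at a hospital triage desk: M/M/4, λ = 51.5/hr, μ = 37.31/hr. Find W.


a = 1.3803; ρ = 0.3451; P₀ = 0.249859
Lq = P₀·a^c·ρ/(c!(1−ρ)²) = 0.03041
Wq = Lq/λ = 0.03041/51.5 = 0.0005904 hr
W = Wq + 1/μ = 0.0005904 + 0.02680 = 0.02739 hr

Final: 0.02739 hr


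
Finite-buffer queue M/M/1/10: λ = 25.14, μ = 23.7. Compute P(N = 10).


ρ = λ/μ = 25.14/23.7 = 1.0608
P_K = (1−ρ)ρ^K/(1−ρ^(K+1)) = (-0.06076·1.803721)/(1 − 1.913314)
= -0.109593/-0.913314 = 0.119995

Final: 0.119995


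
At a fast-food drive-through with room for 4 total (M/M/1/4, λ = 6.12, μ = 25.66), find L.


ρ = 6.12/25.66 = 0.2385
L = ρ[1 − (K+1)ρ^K + Kρ^(K+1)] / [(1−ρ)(1−ρ^(K+1))]
Numerator: 0.2385·(1 − 5·0.003236 + 4·0.0007717) = 0.235381
Denominator: (0.7615)·(0.999228) = 0.760909
L = 0.235381/0.760909 = 0.3093

Final: 0.3093


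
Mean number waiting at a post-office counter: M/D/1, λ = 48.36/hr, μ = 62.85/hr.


ρ = 48.36/62.85 = 0.7695
M/D/1: Lq = ρ²/(2(1−ρ)) = 0.5921/(2·0.2305) = 1.28401

Final: 1.28401


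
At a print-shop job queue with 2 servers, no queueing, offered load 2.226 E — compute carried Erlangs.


B(2,2.226) = 0.434386 (Erlang-B)
Carried load = a(1 − B) = 2.226·(1 − 0.434386) = 2.226·0.565614 = 1.2591 E

Final: 1.2591 Erlangs


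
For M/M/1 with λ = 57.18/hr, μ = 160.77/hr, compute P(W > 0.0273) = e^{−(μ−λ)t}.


W ~ Exponential(μ−λ) for M/M/1.
μ − λ = 160.77 − 57.18 = 103.5900
P(W > t) = e^{−(μ−λ)t} = e^{−2.8280} = 0.059131

Final: 0.059131


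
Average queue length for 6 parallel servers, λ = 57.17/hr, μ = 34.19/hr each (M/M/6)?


a = λ/μ = 1.6721; ρ = a/6 = 0.2787
P₀ = 0.187755
Lq = P₀·a^c·ρ / (c!·(1−ρ)²) = 0.187755·21.85821·0.2787/(720·0.52029)
= 0.003053

Final: 0.003053


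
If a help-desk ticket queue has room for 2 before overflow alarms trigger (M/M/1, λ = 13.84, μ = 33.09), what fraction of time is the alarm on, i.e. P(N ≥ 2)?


ρ = 13.84/33.09 = 0.4183
P(N ≥ n) = ρ^n = 0.4183^2 = 0.174936

Final: 0.174936


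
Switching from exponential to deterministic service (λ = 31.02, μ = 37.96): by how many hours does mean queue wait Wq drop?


ρ = 31.02/37.96 = 0.8172
Wq(M/M/1) = ρ/(μ−λ) = 0.8172/6.94 = 0.11775 hr
Wq(M/D/1) = ρ/(2(μ−λ)) = 0.05887 hr
Savings = 0.11775 − 0.05887 = 0.05887 hr

Final: 0.05887 hr


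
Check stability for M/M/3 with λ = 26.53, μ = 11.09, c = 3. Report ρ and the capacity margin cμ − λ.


Total capacity cμ = 3·11.09 = 33.27/hr
ρ = λ/(cμ) = 26.53/33.27 = 0.7974
Stable ⇔ ρ < 1: YES
Spare capacity = cμ − λ = 33.27 − 26.53 = 6.74/hr

Final: ρ = 0.7974; stable; margin = 6.74/hr


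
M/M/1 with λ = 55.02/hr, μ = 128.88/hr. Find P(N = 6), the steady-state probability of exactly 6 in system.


ρ = 55.02/128.88 = 0.4269
P_n = (1−ρ)·ρ^n = (1 − 0.4269)·0.4269^6 = 0.5731·0.006054 = 0.003469

Final: 0.003469


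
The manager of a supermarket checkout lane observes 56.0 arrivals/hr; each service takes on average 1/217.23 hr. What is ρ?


ρ = λ/μ = 56.0/217.23 = 0.2578

Final: 0.2578


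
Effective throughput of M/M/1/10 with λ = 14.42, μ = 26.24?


ρ = 0.5495; P_K = (1−ρ)ρ^10/(1−ρ^11) = 0.001133
λ_eff = λ(1 − P_K) = 14.42·(1 − 0.001133) = 14.42·0.998867 = 14.4037 /hr

Final: 14.4037 /hr


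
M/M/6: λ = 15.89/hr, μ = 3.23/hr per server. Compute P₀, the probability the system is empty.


a = λ/μ = 15.89/3.23 = 4.9195; ρ = a/c = 0.8199
Σ_{k=0}^{5} a^k/k! (terms k=0..5) = 1.00000 + 4.91950 + 12.10076 + 19.84325 + 24.40474 + 24.01185 = 86.28012
Tail: a^6/(6!(1−ρ)) = 14175.16913/(720·0.1801) = 109.32616
P₀ = 1/(86.28012 + 109.32616) = 1/195.60628 = 0.005112

Final: 0.005112


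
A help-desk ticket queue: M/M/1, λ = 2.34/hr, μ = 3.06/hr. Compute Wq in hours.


ρ = 2.34/3.06 = 0.7647
Wq = ρ/(μ−λ) = 0.7647/(3.06 − 2.34) = 0.7647/0.7200 = 1.0621 hr

Final: 1.0621 hr


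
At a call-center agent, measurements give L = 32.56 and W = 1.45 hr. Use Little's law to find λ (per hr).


λ = L/W = 32.56/1.45 = 22.4552 /hr

Final: 22.4552 /hr


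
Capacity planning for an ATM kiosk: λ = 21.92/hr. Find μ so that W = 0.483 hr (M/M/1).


W = 1/(μ−λ) ⇒ μ − λ = 1/W = 1/0.483 = 2.0704
μ = λ + 1/W = 21.92 + 2.0704 = 23.9904 per hr

Final: 23.9904 /hr


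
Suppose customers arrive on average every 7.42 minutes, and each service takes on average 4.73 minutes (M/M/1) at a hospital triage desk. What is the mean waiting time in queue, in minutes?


λ = 60/7.42 = 8.0863 /hr
μ = 60/4.73 = 12.6850 /hr
ρ = λ/μ = 8.0863/12.6850 = 0.6375
Wq = ρ/(μ−λ) = 0.6375/(12.6850−8.0863) = 0.13862 hr
In minutes: 0.13862·60 = 8.317 min

Final: 8.317 min


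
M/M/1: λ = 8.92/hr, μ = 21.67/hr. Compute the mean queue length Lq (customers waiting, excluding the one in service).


ρ = 8.92/21.67 = 0.4116
Lq = ρ²/(1−ρ) = 0.1694/0.5884 = 0.2880

Final: 0.2880


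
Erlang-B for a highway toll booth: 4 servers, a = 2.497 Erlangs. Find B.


B(c,a) = (a^c/c!) / Σ_{k=0}^{c} a^k/k!
a^4/4! = 1.619806
Σ terms (k=0..4): 1.00000 + 2.49700 + 3.11750 + 2.59480 + 1.61981 = 10.829113
B = 1.619806/10.829113 = 0.149579

Final: 0.149579


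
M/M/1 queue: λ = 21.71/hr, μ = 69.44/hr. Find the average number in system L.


ρ = λ/μ = 21.71/69.44 = 0.3126
L = ρ/(1−ρ) = 0.3126/(1 − 0.3126) = 0.3126/0.6874 = 0.4549

Final: 0.4549


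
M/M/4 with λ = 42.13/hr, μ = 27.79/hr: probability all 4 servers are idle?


a = λ/μ = 42.13/27.79 = 1.5160; ρ = a/c = 0.3790
Σ_{k=0}^{3} a^k/k! (terms k=0..3) = 1.00000 + 1.51601 + 1.14915 + 0.58071 = 4.24587
Tail: a^4/(4!(1−ρ)) = 5.28216/(24·0.6210) = 0.35441
P₀ = 1/(4.24587 + 0.35441) = 1/4.60028 = 0.217378

Final: 0.217378


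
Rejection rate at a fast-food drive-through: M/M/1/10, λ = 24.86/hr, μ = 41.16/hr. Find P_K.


ρ = λ/μ = 24.86/41.16 = 0.6040
P_K = (1−ρ)ρ^K/(1−ρ^(K+1)) = (0.3960·0.006460)/(1 − 0.003902)
= 0.002558/0.996098 = 0.002568

Final: 0.002568


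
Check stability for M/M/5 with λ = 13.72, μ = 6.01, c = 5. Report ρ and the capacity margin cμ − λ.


Total capacity cμ = 5·6.01 = 30.05/hr
ρ = λ/(cμ) = 13.72/30.05 = 0.4566
Stable ⇔ ρ < 1: YES
Spare capacity = cμ − λ = 30.05 − 13.72 = 16.33/hr

Final: ρ = 0.4566; stable; margin = 16.33/hr


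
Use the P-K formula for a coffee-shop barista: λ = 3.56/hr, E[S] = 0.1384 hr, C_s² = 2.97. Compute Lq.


ρ = λ·E[S] = 3.56·0.1384 = 0.4927
Lq = ρ²(1+C_s²)/(2(1−ρ)) = 0.2428·(1+2.97)/(2·0.5073)
= 0.2428·3.9700/1.0146 = 0.94989

Final: 0.94989


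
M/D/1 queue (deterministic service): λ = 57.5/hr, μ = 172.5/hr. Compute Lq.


ρ = 57.5/172.5 = 0.3333
M/D/1: Lq = ρ²/(2(1−ρ)) = 0.1111/(2·0.6667) = 0.08333

Final: 0.08333


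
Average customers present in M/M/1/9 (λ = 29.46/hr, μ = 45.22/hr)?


ρ = 29.46/45.22 = 0.6515
L = ρ[1 − (K+1)ρ^K + Kρ^(K+1)] / [(1−ρ)(1−ρ^(K+1))]
Numerator: 0.6515·(1 − 10·0.021141 + 9·0.013773) = 0.594508
Denominator: (0.3485)·(0.986227) = 0.343718
L = 0.594508/0.343718 = 1.7296

Final: 1.7296


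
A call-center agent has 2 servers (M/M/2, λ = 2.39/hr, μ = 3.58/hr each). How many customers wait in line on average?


a = λ/μ = 0.6676; ρ = a/2 = 0.3338
P₀ = 0.499476
Lq = P₀·a^c·ρ / (c!·(1−ρ)²) = 0.499476·0.44569·0.3338/(2·0.44382)
= 0.08371

Final: 0.08371


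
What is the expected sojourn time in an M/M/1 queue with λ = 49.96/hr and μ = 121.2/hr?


W = 1/(μ−λ) = 1/(121.2 − 49.96) = 1/71.24 = 0.01404 hr

Final: 0.01404 hr


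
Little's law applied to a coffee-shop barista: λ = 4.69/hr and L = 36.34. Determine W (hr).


W = L/λ = 36.34/4.69 = 7.7484 hr

Final: 7.7484 hr


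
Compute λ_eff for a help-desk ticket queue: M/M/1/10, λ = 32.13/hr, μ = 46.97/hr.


ρ = 0.6841; P_K = (1−ρ)ρ^10/(1−ρ^11) = 0.007198
λ_eff = λ(1 − P_K) = 32.13·(1 − 0.007198) = 32.13·0.992802 = 31.8987 /hr

Final: 31.8987 /hr


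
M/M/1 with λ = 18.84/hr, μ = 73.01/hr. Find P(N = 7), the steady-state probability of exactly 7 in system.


ρ = 18.84/73.01 = 0.2580
P_n = (1−ρ)·ρ^n = (1 − 0.2580)·0.2580^7 = 0.7420·0.00007619 = 0.00005653

Final: 0.00005653


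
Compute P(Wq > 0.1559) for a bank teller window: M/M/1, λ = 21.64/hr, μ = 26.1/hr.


ρ = 21.64/26.1 = 0.8291
P(Wq > t) = ρ·e^{−(μ−λ)t} = 0.8291·e^{−0.6953}
= 0.8291·0.498918 = 0.413662

Final: 0.413662


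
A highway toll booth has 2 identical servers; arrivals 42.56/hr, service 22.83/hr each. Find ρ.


ρ = λ/(cμ) = 42.56/(2·22.83) = 42.56/45.66 = 0.9321

Final: 0.9321


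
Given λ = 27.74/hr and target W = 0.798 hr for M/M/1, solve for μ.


W = 1/(μ−λ) ⇒ μ − λ = 1/W = 1/0.798 = 1.2531
μ = λ + 1/W = 27.74 + 1.2531 = 28.9931 per hr

Final: 28.9931 /hr


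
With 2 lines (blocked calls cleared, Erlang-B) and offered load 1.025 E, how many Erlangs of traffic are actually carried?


B(2,1.025) = 0.205980 (Erlang-B)
Carried load = a(1 − B) = 1.025·(1 − 0.205980) = 1.025·0.794020 = 0.8139 E

Final: 0.8139 Erlangs


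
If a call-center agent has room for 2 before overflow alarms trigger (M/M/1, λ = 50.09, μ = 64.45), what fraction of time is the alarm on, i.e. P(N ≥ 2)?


ρ = 50.09/64.45 = 0.7772
P(N ≥ n) = ρ^n = 0.7772^2 = 0.604027

Final: 0.604027


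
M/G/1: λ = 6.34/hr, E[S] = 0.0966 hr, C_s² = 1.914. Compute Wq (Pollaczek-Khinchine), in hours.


ρ = λ·E[S] = 6.34·0.0966 = 0.6124
E[S²] = E[S]²(1+C_s²) = 0.0966²·(1+1.914) = 0.027192
Wq = λ·E[S²]/(2(1−ρ)) = 6.34·0.027192/(2·0.3876) = 0.22242 hr

Final: 0.22242 hr


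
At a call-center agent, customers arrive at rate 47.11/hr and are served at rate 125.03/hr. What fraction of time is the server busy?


ρ = λ/μ = 47.11/125.03 = 0.3768

Final: 0.3768


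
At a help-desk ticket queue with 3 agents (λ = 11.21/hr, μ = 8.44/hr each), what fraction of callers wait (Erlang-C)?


a = λ/μ = 1.3282; ρ = a/3 = 0.4427
P₀ = 0.255687 (from M/M/c formula)
C(c,a) = [a^c/(c!(1−ρ))]·P₀ = [2.34309/(6·0.5573)]·0.255687
= 0.70077·0.255687 = 0.179178

Final: 0.179178


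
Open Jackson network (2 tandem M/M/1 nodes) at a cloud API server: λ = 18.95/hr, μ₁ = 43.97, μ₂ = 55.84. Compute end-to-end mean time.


Each node sees arrival rate λ = 18.95/hr (tandem ⇒ throughput preserved).
W₁ = 1/(μ₁−λ) = 1/(43.97−18.95) = 0.03997 hr
W₂ = 1/(μ₂−λ) = 1/(55.84−18.95) = 0.02711 hr
W_total = W₁ + W₂ = 0.03997 + 0.02711 = 0.06708 hr

Final: 0.06708 hr


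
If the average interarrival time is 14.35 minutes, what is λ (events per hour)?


λ = 1/(interarrival time) in consistent units.
1 hour = 60 min, so λ = 60/14.35 = 4.1812 per hour

Final: 4.1812 /hr


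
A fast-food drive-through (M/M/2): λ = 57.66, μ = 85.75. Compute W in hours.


a = 0.6724; ρ = 0.3362; P₀ = 0.496771
Lq = P₀·a^c·ρ/(c!(1−ρ)²) = 0.08570
Wq = Lq/λ = 0.08570/57.66 = 0.001486 hr
W = Wq + 1/μ = 0.001486 + 0.01166 = 0.01315 hr

Final: 0.01315 hr


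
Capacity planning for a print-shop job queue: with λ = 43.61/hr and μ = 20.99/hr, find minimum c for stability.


Stability requires cμ > λ ⇔ c > λ/μ.
λ/μ = 43.61/20.99 = 2.0777
Minimum integer c = ⌊2.0777⌋ + 1 = 3
Check: 3·20.99 = 62.97 > 43.61, while 2·20.99 = 41.98 ≤ 43.61

Final: 3 servers


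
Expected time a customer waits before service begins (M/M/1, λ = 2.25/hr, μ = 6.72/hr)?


ρ = 2.25/6.72 = 0.3348
Wq = ρ/(μ−λ) = 0.3348/(6.72 − 2.25) = 0.3348/4.47 = 0.07490 hr

Final: 0.07490 hr


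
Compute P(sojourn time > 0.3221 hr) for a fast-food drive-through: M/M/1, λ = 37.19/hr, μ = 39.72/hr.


W ~ Exponential(μ−λ) for M/M/1.
μ − λ = 39.72 − 37.19 = 2.5300
P(W > t) = e^{−(μ−λ)t} = e^{−0.8149} = 0.442678

Final: 0.442678


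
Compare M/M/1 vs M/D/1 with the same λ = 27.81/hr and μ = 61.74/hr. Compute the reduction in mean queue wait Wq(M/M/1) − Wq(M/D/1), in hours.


ρ = 27.81/61.74 = 0.4504
Wq(M/M/1) = ρ/(μ−λ) = 0.4504/33.93 = 0.01328 hr
Wq(M/D/1) = ρ/(2(μ−λ)) = 0.006638 hr
Savings = 0.01328 − 0.006638 = 0.006638 hr

Final: 0.006638 hr


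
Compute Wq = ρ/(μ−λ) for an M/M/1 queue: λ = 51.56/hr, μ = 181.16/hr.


ρ = 51.56/181.16 = 0.2846
Wq = ρ/(μ−λ) = 0.2846/(181.16 − 51.56) = 0.2846/129.60 = 0.002196 hr

Final: 0.002196 hr


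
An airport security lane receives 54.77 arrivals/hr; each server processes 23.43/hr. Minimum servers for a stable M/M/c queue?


Stability requires cμ > λ ⇔ c > λ/μ.
λ/μ = 54.77/23.43 = 2.3376
Minimum integer c = ⌊2.3376⌋ + 1 = 3
Check: 3·23.43 = 70.29 > 54.77, while 2·23.43 = 46.86 ≤ 54.77

Final: 3 servers


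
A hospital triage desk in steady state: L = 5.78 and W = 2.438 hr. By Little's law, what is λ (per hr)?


λ = L/W = 5.78/2.438 = 2.3708 /hr

Final: 2.3708 /hr


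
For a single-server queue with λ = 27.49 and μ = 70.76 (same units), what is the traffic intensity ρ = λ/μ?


ρ = λ/μ = 27.49/70.76 = 0.3885

Final: 0.3885


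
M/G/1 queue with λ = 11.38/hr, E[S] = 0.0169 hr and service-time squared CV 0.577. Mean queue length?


ρ = λ·E[S] = 11.38·0.0169 = 0.1923
Lq = ρ²(1+C_s²)/(2(1−ρ)) = 0.03699·(1+0.577)/(2·0.8077)
= 0.03699·1.5770/1.6154 = 0.03611

Final: 0.03611


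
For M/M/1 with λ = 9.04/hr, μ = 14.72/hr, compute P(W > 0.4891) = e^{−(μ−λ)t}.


W ~ Exponential(μ−λ) for M/M/1.
μ − λ = 14.72 − 9.04 = 5.6800
P(W > t) = e^{−(μ−λ)t} = e^{−2.7781} = 0.062157

Final: 0.062157


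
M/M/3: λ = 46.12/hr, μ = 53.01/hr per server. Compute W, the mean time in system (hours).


a = 0.8700; ρ = 0.2900; P₀ = 0.416131
Lq = P₀·a^c·ρ/(c!(1−ρ)²) = 0.02628
Wq = Lq/λ = 0.02628/46.12 = 0.0005698 hr
W = Wq + 1/μ = 0.0005698 + 0.01886 = 0.01943 hr

Final: 0.01943 hr


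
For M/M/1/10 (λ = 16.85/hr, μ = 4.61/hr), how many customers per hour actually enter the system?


ρ = 3.6551; P_K = (1−ρ)ρ^10/(1−ρ^11) = 0.726410
λ_eff = λ(1 − P_K) = 16.85·(1 − 0.726410) = 16.85·0.273590 = 4.6100 /hr

Final: 4.6100 /hr
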